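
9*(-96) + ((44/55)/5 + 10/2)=-21471/25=-858.84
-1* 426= -426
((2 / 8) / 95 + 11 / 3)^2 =17497489 / 1299600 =13.46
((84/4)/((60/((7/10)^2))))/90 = 0.00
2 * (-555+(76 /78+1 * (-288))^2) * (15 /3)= 1244614810 /1521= 818287.19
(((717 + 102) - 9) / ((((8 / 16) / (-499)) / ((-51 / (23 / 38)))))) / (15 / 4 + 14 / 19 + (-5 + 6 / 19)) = -7937644896 / 23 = -345114995.48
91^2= 8281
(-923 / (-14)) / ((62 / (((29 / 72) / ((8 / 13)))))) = 347971 / 499968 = 0.70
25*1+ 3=28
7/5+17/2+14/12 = 166/15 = 11.07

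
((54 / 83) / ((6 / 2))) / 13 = 18 / 1079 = 0.02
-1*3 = -3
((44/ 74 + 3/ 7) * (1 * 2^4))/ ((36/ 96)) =33920/ 777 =43.66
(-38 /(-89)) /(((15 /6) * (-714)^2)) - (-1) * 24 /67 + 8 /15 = 677553125 /759978387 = 0.89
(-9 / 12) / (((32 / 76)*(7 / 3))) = -171 / 224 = -0.76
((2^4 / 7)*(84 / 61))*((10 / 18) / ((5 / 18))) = 384 / 61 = 6.30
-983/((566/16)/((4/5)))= -31456/1415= -22.23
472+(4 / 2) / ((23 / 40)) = 10936 / 23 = 475.48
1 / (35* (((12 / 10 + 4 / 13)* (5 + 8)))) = 1 / 686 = 0.00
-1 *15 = -15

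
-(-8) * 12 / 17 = 96 / 17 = 5.65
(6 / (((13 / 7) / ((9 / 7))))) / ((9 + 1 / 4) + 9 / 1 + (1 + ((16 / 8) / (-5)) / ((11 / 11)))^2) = 5400 / 24193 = 0.22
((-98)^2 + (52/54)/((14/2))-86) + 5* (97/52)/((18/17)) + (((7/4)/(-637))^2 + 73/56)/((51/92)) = 289765289045/30407832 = 9529.30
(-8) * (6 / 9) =-16 / 3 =-5.33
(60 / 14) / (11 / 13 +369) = 195 / 16828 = 0.01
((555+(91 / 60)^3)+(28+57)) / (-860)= -138993571 / 185760000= -0.75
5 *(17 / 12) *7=595 / 12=49.58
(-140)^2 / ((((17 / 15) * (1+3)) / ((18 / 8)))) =165375 / 17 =9727.94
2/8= 1/4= 0.25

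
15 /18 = 5 /6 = 0.83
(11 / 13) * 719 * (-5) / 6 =-39545 / 78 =-506.99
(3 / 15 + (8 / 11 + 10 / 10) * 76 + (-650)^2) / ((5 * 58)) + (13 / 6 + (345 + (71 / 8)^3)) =30667626883 / 12249600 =2503.56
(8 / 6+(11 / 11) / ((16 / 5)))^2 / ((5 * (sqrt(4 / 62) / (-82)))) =-255881 * sqrt(62) / 11520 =-174.90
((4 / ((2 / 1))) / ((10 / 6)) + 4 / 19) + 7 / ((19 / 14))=624 / 95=6.57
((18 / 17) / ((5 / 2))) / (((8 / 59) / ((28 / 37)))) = 7434 / 3145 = 2.36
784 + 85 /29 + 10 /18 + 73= 224587 /261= 860.49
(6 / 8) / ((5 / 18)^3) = 4374 / 125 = 34.99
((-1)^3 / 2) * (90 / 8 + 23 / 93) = -4277 / 744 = -5.75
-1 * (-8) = 8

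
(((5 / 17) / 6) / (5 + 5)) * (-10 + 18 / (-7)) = -22 / 357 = -0.06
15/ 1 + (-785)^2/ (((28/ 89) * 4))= 54845705/ 112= 489693.79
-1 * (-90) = 90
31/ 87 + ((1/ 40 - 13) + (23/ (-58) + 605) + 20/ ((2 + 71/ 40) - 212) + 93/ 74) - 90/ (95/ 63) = 10870019487169/ 20376398760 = 533.46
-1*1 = -1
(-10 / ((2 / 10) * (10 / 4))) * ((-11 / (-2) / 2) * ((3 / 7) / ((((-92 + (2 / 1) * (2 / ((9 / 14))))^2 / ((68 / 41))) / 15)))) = -3408075 / 42761852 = -0.08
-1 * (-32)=32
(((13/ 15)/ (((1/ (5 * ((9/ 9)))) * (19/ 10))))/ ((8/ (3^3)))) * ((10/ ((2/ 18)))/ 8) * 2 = 26325/ 152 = 173.19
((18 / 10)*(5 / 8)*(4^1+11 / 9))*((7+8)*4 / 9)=235 / 6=39.17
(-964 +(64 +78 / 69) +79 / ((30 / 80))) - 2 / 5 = -237568 / 345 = -688.60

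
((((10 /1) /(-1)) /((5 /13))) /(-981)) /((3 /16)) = 416 /2943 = 0.14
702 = 702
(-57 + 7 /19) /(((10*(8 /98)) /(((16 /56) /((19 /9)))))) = -16947 /1805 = -9.39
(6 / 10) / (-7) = -3 / 35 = -0.09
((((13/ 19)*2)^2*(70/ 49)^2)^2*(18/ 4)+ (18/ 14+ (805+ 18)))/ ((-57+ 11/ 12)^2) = 0.28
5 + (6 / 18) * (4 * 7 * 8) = 239 / 3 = 79.67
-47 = -47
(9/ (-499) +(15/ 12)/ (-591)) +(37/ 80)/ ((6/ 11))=0.83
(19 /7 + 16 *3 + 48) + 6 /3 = 705 /7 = 100.71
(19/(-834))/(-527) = 19/439518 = 0.00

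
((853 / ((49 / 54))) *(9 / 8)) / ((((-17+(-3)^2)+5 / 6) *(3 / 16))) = -1658232 / 2107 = -787.01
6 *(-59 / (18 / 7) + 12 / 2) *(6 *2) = -1220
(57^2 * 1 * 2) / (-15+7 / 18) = -444.73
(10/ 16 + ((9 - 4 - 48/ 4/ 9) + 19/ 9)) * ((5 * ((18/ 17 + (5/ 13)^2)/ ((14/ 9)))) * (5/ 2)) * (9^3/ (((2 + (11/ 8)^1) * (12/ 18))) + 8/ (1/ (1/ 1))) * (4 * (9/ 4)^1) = 29848009725/ 160888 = 185520.42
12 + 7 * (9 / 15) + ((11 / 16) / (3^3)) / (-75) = 524869 / 32400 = 16.20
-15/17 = -0.88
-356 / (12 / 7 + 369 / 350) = -124600 / 969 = -128.59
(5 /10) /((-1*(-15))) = 1 /30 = 0.03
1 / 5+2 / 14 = 12 / 35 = 0.34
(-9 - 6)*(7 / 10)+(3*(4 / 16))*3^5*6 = 1083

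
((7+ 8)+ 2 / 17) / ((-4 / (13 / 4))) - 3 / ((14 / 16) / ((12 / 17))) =-27995 / 1904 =-14.70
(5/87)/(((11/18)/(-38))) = -1140/319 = -3.57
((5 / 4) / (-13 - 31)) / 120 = -1 / 4224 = -0.00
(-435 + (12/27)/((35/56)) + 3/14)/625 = -273467/393750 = -0.69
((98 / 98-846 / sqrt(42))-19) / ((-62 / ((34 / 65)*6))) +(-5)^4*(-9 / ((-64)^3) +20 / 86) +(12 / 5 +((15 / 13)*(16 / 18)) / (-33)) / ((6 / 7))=14382*sqrt(42) / 14105 +1005443971914197 / 6745899663360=155.65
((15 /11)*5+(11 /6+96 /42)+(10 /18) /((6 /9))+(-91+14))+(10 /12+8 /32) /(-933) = -56234777 /862092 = -65.23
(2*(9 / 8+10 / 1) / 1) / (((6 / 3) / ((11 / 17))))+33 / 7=11341 / 952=11.91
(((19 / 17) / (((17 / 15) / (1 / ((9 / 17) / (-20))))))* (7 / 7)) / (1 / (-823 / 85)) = 312740 / 867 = 360.72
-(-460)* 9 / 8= 1035 / 2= 517.50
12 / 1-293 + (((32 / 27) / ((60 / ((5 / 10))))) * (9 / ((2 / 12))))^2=-63161 / 225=-280.72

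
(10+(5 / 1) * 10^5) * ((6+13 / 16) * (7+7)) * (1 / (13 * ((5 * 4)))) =38150763 / 208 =183417.13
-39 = -39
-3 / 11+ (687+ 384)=11778 / 11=1070.73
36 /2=18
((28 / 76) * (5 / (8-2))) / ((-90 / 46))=-161 / 1026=-0.16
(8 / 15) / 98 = 4 / 735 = 0.01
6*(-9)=-54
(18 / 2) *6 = 54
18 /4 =9 /2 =4.50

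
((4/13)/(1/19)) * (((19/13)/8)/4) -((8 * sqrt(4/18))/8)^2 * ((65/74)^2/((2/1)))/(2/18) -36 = -67565809/1850888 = -36.50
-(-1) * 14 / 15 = 14 / 15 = 0.93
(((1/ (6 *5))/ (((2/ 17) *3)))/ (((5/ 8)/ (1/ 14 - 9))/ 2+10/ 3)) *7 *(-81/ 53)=-32130/ 104887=-0.31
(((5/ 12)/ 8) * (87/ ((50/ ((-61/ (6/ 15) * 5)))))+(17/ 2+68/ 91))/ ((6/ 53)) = -36950699/ 69888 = -528.71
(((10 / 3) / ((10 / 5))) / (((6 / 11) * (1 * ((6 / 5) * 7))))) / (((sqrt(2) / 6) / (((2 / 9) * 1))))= 0.34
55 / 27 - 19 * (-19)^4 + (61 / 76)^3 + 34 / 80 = -2476096.02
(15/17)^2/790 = 0.00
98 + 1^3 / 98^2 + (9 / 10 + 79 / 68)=40842253 / 408170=100.06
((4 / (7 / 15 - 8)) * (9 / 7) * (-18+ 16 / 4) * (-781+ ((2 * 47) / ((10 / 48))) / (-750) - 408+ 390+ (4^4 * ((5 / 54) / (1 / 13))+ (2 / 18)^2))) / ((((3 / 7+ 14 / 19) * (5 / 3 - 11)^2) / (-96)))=68069507616 / 15325625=4441.55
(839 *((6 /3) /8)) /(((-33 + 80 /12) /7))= -17619 /316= -55.76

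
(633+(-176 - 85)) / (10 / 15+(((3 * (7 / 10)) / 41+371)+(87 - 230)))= 457560 / 281323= 1.63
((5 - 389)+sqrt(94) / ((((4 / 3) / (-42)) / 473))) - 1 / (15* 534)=-29799* sqrt(94) / 2 - 3075841 / 8010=-144840.01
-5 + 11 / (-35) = -186 / 35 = -5.31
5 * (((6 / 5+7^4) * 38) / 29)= 15738.55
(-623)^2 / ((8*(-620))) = -388129 / 4960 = -78.25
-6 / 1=-6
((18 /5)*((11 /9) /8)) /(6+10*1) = 0.03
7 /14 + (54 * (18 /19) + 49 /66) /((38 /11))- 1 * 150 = -582551 /4332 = -134.48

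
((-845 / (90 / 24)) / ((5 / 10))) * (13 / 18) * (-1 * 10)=87880 / 27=3254.81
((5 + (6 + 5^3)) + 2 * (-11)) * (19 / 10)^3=390963 / 500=781.93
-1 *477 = -477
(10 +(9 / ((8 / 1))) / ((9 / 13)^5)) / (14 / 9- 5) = -896173 / 180792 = -4.96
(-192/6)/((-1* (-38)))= -16/19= -0.84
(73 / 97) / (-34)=-73 / 3298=-0.02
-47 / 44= -1.07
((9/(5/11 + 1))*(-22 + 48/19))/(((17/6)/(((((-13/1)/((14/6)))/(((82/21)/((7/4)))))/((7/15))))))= 96428475/423776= 227.55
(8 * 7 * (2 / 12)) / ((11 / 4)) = 112 / 33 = 3.39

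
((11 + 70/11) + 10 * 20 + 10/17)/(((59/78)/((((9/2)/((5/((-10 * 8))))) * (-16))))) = 3662260992/11033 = 331937.01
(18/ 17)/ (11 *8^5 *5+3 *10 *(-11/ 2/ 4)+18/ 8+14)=18/ 30637655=0.00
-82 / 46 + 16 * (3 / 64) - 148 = -13711 / 92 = -149.03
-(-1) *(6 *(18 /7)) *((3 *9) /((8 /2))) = 104.14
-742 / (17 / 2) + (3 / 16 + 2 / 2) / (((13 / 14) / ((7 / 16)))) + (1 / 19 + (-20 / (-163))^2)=-1237611951567 / 14280093568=-86.67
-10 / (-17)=10 / 17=0.59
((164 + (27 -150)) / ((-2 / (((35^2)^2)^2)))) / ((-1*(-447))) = -92326891015625 / 894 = -103273927310.54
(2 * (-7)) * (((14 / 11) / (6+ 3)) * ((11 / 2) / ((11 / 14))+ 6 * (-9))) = 93.05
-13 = -13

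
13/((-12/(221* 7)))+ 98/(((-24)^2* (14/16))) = -30163/18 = -1675.72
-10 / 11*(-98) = 980 / 11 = 89.09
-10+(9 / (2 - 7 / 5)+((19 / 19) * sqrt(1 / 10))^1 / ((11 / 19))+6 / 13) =19 * sqrt(10) / 110+71 / 13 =6.01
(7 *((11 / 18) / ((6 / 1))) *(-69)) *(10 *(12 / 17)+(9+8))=-1183.56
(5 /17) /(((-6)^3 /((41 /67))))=-205 /246024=-0.00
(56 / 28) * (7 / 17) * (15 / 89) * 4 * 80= 67200 / 1513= 44.42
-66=-66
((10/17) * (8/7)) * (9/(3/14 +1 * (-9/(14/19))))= -60/119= -0.50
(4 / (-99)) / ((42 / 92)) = -184 / 2079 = -0.09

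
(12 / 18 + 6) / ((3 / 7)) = 140 / 9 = 15.56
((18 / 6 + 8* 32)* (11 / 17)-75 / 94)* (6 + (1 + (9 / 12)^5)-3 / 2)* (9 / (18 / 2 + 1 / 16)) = 59969475 / 63104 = 950.33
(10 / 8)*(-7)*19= -665 / 4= -166.25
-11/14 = -0.79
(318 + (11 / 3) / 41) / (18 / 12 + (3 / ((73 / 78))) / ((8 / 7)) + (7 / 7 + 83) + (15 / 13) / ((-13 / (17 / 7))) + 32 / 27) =121636651500 / 34138330897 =3.56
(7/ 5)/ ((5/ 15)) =21/ 5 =4.20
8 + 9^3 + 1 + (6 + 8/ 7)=5216/ 7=745.14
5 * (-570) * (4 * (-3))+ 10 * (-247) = 31730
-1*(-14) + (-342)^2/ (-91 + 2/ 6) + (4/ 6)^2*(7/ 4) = -780463/ 612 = -1275.27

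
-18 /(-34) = 9 /17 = 0.53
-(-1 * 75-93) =168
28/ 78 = 14/ 39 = 0.36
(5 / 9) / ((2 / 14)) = 35 / 9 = 3.89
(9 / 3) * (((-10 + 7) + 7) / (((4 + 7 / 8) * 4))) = 8 / 13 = 0.62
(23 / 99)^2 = 529 / 9801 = 0.05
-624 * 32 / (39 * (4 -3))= -512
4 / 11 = 0.36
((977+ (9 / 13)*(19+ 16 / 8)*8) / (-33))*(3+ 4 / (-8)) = -71065 / 858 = -82.83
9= 9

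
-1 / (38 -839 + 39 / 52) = 4 / 3201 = 0.00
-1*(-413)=413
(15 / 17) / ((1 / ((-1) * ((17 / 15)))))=-1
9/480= 3/160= 0.02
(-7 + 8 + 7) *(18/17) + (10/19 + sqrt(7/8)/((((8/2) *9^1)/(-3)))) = 2906/323 - sqrt(14)/48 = 8.92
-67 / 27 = -2.48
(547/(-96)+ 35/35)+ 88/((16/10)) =4829/96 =50.30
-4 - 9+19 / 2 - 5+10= 3 / 2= 1.50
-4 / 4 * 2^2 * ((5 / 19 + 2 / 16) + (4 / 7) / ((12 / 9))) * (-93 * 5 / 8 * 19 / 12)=134695 / 448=300.66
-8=-8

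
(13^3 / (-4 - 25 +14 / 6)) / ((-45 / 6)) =2197 / 200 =10.98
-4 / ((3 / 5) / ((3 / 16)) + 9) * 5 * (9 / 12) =-75 / 61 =-1.23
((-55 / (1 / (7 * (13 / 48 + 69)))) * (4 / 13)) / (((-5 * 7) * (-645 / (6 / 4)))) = -0.55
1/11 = 0.09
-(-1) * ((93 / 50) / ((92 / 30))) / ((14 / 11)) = 3069 / 6440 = 0.48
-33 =-33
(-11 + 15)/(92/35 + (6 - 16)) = -0.54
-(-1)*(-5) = -5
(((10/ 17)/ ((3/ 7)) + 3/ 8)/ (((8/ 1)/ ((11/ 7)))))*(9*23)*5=2705835/ 7616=355.28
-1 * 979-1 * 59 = -1038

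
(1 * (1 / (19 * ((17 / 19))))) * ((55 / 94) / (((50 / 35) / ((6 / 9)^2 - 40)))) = -6853 / 7191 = -0.95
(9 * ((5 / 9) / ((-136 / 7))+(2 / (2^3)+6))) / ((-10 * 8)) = -1523 / 2176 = -0.70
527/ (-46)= -527/ 46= -11.46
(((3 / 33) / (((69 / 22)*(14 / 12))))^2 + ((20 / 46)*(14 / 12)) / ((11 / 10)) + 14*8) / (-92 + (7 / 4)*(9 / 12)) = -1539183904 / 1241175243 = -1.24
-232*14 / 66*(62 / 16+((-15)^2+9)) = -35119 / 3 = -11706.33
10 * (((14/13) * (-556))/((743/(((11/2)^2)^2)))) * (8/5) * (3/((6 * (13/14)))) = -6353.25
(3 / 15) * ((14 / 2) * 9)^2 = 3969 / 5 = 793.80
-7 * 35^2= -8575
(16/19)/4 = 4/19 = 0.21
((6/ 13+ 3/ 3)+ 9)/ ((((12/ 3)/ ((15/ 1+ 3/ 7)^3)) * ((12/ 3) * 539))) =10707552/ 2403401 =4.46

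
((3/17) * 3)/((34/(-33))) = -297/578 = -0.51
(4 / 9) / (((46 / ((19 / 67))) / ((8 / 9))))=304 / 124821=0.00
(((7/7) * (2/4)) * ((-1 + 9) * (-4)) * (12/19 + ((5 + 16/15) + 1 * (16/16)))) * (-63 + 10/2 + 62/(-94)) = 32260576/4465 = 7225.21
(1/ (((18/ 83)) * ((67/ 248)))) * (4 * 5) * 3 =205840/ 201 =1024.08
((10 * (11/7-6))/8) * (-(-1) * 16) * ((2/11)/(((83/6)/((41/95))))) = -61008/121429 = -0.50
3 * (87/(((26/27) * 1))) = 7047/26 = 271.04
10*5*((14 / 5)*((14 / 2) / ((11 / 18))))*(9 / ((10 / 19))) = 301644 / 11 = 27422.18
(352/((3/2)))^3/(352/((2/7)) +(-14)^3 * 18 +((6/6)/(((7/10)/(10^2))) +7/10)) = -269.13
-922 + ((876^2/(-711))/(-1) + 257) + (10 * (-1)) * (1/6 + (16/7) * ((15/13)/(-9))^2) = 346747808/841113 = 412.25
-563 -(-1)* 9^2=-482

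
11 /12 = 0.92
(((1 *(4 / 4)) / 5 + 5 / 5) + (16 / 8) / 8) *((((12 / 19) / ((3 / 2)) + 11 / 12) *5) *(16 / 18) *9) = 8845 / 114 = 77.59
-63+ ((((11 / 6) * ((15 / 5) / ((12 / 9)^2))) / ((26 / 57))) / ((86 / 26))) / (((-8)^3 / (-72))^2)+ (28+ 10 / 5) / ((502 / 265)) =-133325481063 / 2829320192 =-47.12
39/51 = 13/17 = 0.76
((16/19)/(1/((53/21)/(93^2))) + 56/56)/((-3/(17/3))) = -58680583/31058559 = -1.89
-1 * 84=-84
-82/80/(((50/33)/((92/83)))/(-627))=19511613/41500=470.16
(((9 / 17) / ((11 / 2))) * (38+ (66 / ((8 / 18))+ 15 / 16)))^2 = 728514081 / 2238016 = 325.52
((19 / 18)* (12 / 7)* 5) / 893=10 / 987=0.01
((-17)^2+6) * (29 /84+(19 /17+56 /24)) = 533065 /476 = 1119.88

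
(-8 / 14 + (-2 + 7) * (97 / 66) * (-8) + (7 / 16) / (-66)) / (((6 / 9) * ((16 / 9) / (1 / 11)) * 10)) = -3949497 / 8673280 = -0.46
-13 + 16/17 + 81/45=-872/85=-10.26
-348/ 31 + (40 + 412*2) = 26436/ 31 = 852.77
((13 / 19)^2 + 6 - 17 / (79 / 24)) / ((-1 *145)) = -37177 / 4135255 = -0.01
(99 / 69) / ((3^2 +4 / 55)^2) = 99825 / 5727023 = 0.02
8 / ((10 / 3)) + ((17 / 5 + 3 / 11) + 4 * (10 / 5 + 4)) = 1654 / 55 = 30.07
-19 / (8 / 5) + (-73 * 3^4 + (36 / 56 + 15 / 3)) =-331477 / 56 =-5919.23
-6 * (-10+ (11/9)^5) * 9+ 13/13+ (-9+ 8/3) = 847214/2187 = 387.39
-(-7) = 7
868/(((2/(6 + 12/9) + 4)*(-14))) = -682/47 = -14.51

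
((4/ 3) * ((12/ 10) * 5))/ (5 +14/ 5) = 40/ 39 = 1.03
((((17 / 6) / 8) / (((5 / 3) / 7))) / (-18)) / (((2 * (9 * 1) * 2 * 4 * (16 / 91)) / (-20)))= 10829 / 165888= 0.07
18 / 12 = 3 / 2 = 1.50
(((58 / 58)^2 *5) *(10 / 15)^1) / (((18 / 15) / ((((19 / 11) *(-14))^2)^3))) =8855841366030400 / 15944049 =555432397.76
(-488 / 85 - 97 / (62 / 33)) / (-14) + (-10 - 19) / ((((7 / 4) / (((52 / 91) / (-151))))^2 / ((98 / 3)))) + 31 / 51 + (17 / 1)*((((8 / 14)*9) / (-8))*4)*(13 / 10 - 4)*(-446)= -1859495199296747 / 35327413380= -52636.04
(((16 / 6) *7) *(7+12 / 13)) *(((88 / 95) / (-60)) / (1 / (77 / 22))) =-444136 / 55575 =-7.99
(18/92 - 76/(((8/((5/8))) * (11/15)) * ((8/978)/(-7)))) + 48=112969209/16192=6976.85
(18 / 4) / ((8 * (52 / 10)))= 45 / 416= 0.11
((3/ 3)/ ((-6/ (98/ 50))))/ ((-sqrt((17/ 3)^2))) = 49/ 850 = 0.06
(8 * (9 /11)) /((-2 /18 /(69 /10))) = -22356 /55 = -406.47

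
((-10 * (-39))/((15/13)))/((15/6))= 135.20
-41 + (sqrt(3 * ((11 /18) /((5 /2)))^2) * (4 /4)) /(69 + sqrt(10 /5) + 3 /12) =-40.99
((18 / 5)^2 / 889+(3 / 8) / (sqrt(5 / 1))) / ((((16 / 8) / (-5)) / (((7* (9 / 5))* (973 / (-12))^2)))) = -19881309* sqrt(5) / 1280 - 76685049 / 25400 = -37750.31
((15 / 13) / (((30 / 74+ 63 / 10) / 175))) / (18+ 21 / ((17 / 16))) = 2751875 / 3451071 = 0.80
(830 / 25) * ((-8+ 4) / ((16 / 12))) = -498 / 5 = -99.60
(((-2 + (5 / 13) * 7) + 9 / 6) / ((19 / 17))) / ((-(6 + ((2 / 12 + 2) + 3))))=-153 / 871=-0.18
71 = 71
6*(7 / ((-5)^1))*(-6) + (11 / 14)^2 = 49997 / 980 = 51.02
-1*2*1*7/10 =-7/5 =-1.40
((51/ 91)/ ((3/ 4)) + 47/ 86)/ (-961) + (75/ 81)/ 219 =128150525/ 44470407618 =0.00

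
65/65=1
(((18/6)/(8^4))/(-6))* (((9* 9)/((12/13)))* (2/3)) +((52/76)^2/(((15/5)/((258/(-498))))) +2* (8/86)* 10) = 112247389817/63327879168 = 1.77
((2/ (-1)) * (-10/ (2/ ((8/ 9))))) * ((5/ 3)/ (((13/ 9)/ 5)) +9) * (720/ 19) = 1228800/ 247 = 4974.90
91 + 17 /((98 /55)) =9853 /98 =100.54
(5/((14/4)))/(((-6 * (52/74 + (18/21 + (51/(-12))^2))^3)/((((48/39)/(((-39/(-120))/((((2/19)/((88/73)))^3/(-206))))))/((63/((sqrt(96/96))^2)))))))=564978264911872/92278078391278541795711535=0.00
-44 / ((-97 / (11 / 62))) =242 / 3007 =0.08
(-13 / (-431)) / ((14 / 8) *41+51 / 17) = 4 / 9913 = 0.00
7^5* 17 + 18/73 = 20857505/73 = 285719.25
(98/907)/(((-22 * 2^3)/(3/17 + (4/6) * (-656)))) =1092455/4070616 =0.27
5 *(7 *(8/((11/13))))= 3640/11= 330.91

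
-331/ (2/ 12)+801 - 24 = -1209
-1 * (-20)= 20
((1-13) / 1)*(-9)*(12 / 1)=1296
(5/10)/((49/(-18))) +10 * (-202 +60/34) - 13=-1678942/833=-2015.54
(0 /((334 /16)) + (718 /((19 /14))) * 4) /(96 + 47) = 40208 /2717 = 14.80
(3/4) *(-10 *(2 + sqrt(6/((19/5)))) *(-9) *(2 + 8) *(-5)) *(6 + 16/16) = -76936.27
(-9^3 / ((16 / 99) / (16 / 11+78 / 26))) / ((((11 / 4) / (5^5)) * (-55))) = 200930625 / 484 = 415145.92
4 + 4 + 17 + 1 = 26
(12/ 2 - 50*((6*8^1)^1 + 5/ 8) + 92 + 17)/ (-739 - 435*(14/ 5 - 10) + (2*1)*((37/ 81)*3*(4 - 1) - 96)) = -83385/ 79532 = -1.05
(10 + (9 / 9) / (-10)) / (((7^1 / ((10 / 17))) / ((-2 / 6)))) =-33 / 119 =-0.28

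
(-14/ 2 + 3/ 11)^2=5476/ 121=45.26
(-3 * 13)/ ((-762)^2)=-13/ 193548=-0.00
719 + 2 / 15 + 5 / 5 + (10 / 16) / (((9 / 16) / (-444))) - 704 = -2386 / 5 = -477.20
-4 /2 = -2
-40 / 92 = -10 / 23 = -0.43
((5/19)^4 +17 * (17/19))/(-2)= -991438/130321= -7.61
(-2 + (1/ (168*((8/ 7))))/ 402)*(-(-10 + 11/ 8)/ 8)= -3550441/ 1646592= -2.16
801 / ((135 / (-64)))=-5696 / 15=-379.73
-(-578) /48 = 289 /24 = 12.04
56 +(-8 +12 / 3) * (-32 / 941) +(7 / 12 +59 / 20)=842233 / 14115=59.67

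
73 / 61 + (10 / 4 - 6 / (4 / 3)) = -49 / 61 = -0.80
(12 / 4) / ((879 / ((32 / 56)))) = 4 / 2051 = 0.00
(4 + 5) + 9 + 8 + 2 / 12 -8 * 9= -275 / 6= -45.83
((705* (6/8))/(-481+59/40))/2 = -10575/19181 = -0.55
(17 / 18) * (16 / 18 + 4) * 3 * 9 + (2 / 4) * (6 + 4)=129.67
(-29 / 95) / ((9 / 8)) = -232 / 855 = -0.27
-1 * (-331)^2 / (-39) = 109561 / 39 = 2809.26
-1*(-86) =86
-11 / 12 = -0.92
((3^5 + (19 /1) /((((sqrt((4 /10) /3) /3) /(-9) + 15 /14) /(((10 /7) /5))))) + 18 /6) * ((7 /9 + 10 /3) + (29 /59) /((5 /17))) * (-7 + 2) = -3160576204912 /435416991 - 49003584 * sqrt(30) /145138997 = -7260.58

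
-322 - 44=-366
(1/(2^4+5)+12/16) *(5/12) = 335/1008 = 0.33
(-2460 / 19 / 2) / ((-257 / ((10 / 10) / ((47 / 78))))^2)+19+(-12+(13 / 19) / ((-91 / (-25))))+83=1750044997555 / 19404998053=90.19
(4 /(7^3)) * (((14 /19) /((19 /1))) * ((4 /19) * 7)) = 32 /48013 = 0.00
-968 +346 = -622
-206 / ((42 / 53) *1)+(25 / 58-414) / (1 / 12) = -3180673 / 609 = -5222.78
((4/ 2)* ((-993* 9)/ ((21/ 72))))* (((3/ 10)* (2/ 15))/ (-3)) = 142992/ 175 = 817.10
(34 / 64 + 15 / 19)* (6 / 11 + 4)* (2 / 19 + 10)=21900 / 361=60.66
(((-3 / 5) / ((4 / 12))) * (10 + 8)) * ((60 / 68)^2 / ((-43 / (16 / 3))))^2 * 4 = -186624000 / 154430329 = -1.21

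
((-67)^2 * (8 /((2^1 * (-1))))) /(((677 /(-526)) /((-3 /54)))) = -4722428 /6093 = -775.06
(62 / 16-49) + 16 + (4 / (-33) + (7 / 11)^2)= -83755 / 2904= -28.84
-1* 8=-8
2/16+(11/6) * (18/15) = 93/40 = 2.32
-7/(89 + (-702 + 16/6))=21/1831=0.01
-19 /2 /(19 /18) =-9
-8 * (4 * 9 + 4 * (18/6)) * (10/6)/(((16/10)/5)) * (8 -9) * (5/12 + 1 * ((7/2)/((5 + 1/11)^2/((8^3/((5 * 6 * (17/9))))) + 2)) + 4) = 217820500/21207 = 10271.16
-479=-479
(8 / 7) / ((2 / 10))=40 / 7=5.71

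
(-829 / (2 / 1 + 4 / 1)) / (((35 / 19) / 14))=-15751 / 15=-1050.07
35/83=0.42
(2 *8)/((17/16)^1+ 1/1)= 256/33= 7.76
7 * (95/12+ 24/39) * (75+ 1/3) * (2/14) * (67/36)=10077001/8424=1196.23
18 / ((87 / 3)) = 18 / 29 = 0.62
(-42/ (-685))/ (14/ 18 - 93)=-189/ 284275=-0.00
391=391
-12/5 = -2.40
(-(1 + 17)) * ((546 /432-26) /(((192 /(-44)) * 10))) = -19591 /1920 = -10.20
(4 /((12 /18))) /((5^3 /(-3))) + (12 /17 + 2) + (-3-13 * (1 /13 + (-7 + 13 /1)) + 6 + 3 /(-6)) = -314237 /4250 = -73.94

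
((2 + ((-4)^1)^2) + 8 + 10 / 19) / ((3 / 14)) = 2352 / 19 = 123.79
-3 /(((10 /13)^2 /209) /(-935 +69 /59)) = 1459534362 /1475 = 989514.82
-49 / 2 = -24.50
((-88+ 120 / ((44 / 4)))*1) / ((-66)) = 424 / 363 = 1.17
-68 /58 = -34 /29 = -1.17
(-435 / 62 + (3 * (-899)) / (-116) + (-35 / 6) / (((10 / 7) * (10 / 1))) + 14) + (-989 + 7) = -3542089 / 3720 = -952.17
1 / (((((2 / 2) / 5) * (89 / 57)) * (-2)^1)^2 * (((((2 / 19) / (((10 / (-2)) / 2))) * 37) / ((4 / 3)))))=-2.19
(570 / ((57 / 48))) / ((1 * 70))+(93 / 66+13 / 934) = 297746 / 35959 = 8.28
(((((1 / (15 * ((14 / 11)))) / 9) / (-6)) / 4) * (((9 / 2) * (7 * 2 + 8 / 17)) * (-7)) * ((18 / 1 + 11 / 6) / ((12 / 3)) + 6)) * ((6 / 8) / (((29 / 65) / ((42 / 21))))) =1541969 / 378624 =4.07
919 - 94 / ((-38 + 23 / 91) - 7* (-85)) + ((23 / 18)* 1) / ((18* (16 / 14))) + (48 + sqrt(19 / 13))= sqrt(247) / 13 + 63544390891 / 65720160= 968.10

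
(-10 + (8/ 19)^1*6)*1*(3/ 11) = -426/ 209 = -2.04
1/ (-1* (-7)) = 1/ 7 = 0.14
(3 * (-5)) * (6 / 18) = -5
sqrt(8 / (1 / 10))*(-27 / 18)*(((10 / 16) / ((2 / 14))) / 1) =-105*sqrt(5) / 4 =-58.70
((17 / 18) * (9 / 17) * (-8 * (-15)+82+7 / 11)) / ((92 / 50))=55725 / 1012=55.06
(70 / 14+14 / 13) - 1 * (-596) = 7827 / 13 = 602.08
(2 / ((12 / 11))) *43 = 473 / 6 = 78.83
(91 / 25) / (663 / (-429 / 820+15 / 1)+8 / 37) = 13323219 / 168419900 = 0.08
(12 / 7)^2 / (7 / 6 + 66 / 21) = 864 / 1267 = 0.68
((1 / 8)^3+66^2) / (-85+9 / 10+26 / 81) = -903260565 / 17372416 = -51.99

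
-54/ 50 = -27/ 25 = -1.08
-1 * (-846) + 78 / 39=848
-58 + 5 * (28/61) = -3398/61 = -55.70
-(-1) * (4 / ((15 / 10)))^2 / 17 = 0.42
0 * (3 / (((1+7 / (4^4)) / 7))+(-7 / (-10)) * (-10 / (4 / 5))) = 0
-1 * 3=-3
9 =9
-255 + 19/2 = -491/2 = -245.50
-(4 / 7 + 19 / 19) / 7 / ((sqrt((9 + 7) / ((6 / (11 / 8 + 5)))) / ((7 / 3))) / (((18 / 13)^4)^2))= -40406522112* sqrt(17) / 97071955799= -1.72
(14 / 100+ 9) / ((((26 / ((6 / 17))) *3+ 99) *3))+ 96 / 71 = 4640447 / 3408000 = 1.36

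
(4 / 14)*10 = 20 / 7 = 2.86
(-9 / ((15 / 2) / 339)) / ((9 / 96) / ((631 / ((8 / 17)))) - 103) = 87274872 / 22097605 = 3.95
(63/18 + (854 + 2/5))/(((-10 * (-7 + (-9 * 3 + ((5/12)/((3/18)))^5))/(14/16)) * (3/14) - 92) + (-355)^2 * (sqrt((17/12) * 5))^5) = 12965014161792/17265299843238416343065 + 11023507277622000 * sqrt(255)/3453059968647683268613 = 0.00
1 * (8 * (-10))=-80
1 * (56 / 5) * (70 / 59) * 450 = 352800 / 59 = 5979.66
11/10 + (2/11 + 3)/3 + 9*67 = 199703/330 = 605.16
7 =7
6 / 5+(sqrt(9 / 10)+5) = 3 * sqrt(10) / 10+31 / 5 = 7.15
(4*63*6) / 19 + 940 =19372 / 19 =1019.58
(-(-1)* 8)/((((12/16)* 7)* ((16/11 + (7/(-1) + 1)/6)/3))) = 352/35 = 10.06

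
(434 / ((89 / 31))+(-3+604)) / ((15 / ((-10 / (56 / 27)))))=-241.77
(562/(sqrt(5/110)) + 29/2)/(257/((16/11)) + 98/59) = 13688/168361 + 530528* sqrt(22)/168361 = 14.86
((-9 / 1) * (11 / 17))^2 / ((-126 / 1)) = -1089 / 4046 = -0.27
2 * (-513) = -1026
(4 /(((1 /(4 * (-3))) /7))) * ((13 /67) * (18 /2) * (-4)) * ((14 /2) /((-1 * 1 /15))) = -246433.43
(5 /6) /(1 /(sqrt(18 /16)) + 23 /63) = -2415 /5998 + 2205 * sqrt(2) /2999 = 0.64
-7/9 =-0.78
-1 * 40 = -40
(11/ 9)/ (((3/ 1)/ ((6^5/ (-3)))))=-1056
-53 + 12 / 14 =-365 / 7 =-52.14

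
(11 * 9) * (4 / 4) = 99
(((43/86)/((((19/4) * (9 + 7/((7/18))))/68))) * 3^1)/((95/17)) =2312/16245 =0.14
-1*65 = -65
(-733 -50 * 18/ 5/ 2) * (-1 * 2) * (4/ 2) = 3292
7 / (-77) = -0.09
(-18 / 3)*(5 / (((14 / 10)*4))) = -75 / 14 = -5.36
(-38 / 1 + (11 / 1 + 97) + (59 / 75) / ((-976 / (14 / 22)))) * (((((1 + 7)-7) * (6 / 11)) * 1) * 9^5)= 3328213448763 / 1476200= 2254581.66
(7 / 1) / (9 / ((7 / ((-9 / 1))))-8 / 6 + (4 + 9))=147 / 2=73.50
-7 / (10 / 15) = -21 / 2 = -10.50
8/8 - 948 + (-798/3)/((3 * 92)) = -130819/138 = -947.96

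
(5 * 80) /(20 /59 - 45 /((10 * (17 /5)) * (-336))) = 17973760 /15409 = 1166.45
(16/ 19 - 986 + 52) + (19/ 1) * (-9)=-20979/ 19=-1104.16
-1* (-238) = 238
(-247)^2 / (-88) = -61009 / 88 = -693.28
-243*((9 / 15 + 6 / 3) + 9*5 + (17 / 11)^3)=-82946349 / 6655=-12463.76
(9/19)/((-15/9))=-27/95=-0.28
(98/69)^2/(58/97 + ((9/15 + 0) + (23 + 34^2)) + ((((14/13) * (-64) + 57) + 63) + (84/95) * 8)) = 287627795/176571164151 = 0.00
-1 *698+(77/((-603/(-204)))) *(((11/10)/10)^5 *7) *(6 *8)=-7305711789687/10468750000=-697.86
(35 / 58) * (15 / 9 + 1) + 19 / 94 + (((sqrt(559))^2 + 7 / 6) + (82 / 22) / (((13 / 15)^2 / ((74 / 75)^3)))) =2692550227792 / 4750906875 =566.74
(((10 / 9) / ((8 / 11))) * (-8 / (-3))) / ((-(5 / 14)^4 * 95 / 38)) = -100.17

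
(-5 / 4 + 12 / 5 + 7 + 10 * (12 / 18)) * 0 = 0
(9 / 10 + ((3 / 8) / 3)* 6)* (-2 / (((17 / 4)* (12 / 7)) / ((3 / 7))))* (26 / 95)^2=-0.01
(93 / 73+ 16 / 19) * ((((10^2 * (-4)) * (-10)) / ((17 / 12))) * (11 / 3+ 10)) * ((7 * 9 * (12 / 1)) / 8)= 181946520000 / 23579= 7716464.65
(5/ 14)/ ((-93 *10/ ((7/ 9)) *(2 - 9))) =1/ 23436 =0.00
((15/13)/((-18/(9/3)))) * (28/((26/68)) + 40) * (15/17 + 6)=-33120/221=-149.86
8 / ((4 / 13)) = 26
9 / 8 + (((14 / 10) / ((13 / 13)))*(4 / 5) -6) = -751 / 200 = -3.76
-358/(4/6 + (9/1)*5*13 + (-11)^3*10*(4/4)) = 0.03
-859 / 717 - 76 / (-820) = -162472 / 146985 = -1.11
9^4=6561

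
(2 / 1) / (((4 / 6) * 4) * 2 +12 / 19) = 57 / 170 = 0.34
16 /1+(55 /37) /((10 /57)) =1811 /74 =24.47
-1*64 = -64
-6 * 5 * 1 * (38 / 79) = -1140 / 79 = -14.43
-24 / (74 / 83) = -996 / 37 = -26.92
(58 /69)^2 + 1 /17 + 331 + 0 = 26852096 /80937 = 331.77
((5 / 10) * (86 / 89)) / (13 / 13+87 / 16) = 688 / 9167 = 0.08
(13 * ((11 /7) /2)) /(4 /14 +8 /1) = 143 /116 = 1.23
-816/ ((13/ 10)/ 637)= -399840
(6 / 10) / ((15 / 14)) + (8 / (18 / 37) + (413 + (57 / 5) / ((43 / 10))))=4185943 / 9675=432.66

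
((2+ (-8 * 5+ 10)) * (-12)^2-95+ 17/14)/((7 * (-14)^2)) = -57761/19208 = -3.01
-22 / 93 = -0.24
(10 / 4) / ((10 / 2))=1 / 2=0.50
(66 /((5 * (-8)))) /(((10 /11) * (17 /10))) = -363 /340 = -1.07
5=5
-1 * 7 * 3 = -21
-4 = -4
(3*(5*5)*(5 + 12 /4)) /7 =85.71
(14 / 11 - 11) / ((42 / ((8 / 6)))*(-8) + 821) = -107 / 6259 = -0.02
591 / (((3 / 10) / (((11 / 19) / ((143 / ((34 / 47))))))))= 66980 / 11609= 5.77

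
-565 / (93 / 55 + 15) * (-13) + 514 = 875827 / 918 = 954.06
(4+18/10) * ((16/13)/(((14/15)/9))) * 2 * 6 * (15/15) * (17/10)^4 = 392381658/56875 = 6899.02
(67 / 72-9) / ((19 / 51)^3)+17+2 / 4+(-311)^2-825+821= 5299452125 / 54872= 96578.44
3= 3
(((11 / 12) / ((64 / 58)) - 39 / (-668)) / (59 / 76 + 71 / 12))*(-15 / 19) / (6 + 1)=-0.01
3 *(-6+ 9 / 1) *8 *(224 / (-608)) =-504 / 19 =-26.53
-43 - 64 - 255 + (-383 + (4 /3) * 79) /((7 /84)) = -3694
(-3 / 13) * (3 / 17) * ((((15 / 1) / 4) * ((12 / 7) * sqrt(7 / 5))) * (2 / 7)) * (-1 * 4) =648 * sqrt(35) / 10829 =0.35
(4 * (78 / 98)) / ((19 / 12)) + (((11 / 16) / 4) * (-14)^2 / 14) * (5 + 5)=26.07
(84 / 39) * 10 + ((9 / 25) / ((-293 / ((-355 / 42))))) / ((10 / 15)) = 11493907 / 533260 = 21.55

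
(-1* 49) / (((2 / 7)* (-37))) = 343 / 74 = 4.64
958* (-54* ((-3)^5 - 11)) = 13139928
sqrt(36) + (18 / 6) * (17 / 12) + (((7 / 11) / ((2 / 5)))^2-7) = 1399 / 242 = 5.78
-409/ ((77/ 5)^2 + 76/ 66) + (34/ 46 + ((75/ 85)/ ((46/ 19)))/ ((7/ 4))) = -413730274/ 538113359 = -0.77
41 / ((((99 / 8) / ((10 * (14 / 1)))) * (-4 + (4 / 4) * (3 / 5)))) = -229600 / 1683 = -136.42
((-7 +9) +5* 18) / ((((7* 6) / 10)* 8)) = 115 / 42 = 2.74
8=8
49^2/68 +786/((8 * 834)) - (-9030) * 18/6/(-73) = -463220895/1379992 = -335.67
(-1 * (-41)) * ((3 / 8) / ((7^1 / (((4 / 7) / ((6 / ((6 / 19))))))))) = 123 / 1862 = 0.07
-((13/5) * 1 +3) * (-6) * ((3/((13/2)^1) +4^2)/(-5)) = -35952/325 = -110.62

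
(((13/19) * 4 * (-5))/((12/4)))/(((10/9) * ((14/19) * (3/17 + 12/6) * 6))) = -221/518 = -0.43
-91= -91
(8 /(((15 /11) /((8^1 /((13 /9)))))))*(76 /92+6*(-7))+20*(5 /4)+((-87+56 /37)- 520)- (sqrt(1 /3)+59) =-109375563 /55315- sqrt(3) /3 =-1977.90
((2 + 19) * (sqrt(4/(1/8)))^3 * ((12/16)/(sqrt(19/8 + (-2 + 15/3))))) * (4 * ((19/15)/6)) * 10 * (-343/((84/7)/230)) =-1343023360 * sqrt(43)/129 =-68269714.11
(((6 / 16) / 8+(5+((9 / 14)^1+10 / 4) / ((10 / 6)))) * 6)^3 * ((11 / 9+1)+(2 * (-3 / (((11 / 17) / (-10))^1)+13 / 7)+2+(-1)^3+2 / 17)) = 528254962605845007 / 73562030080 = 7181081.90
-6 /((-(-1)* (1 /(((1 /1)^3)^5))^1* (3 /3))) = -6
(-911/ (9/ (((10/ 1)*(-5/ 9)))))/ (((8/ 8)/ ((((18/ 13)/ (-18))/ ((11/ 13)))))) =-45550/ 891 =-51.12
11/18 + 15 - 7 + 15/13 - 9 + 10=2519/234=10.76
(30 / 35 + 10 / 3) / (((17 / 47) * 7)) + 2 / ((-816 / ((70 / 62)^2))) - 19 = -111098795 / 6404104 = -17.35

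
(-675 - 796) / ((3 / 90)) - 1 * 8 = -44138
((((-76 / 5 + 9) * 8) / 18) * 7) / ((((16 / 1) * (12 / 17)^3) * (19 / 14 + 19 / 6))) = -0.76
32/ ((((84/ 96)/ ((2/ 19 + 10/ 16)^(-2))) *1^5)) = 5914624/ 86247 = 68.58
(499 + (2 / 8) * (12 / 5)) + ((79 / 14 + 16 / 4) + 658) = 81707 / 70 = 1167.24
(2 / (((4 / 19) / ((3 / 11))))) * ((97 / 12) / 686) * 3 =5529 / 60368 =0.09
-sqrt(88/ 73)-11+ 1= -10-2*sqrt(1606)/ 73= -11.10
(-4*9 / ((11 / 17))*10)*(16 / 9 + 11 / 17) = -14840 / 11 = -1349.09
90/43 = 2.09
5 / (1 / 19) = 95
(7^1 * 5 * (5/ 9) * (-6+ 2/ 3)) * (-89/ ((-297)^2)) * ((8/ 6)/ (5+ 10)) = 199360/ 21434787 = 0.01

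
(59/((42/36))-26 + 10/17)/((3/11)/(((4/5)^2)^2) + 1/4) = 8431104/306901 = 27.47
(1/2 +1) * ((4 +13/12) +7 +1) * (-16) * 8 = -2512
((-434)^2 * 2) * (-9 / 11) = -3390408 / 11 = -308218.91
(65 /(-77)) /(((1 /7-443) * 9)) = 13 /61380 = 0.00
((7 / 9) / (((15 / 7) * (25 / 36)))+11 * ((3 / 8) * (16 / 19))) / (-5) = -28474 / 35625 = -0.80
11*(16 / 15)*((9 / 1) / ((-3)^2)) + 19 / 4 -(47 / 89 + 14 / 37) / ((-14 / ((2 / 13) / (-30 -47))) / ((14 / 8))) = 1629994501 / 98888790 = 16.48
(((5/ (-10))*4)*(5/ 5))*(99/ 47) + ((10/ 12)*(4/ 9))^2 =-139642/ 34263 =-4.08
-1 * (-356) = 356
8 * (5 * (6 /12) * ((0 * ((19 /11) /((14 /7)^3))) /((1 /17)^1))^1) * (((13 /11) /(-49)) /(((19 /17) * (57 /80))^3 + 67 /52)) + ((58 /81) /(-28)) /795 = -29 /901530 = -0.00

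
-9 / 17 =-0.53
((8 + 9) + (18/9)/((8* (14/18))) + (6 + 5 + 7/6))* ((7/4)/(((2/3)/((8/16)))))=2477/64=38.70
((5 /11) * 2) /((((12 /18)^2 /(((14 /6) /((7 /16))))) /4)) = 480 /11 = 43.64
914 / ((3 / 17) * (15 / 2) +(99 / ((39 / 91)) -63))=31076 / 5757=5.40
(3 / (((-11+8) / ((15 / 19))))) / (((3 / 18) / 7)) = -630 / 19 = -33.16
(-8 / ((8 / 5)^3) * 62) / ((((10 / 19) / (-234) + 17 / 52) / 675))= -5814534375 / 23096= -251755.04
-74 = -74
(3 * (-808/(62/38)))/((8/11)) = -63327/31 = -2042.81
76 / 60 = 19 / 15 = 1.27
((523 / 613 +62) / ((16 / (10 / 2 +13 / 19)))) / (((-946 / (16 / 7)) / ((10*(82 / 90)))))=-18956268 / 38563217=-0.49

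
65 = 65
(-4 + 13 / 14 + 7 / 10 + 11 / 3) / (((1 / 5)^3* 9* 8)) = 2.25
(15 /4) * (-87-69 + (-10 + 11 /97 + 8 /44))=-2652105 /4268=-621.39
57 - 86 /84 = 2351 /42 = 55.98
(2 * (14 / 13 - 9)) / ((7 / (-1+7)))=-1236 / 91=-13.58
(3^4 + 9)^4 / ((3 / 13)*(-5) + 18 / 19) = -5401890000 / 17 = -317758235.29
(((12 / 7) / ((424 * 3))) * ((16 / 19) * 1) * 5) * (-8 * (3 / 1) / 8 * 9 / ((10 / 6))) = -648 / 7049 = -0.09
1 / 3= 0.33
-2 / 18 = -1 / 9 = -0.11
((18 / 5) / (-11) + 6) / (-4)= -78 / 55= -1.42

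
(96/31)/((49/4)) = 384/1519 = 0.25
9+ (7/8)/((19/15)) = 1473/152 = 9.69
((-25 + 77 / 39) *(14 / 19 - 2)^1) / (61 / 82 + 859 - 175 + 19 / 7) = 4123616 / 97466447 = 0.04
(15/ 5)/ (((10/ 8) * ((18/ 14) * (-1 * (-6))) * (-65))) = -14/ 2925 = -0.00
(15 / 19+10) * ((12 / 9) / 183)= 820 / 10431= 0.08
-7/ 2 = -3.50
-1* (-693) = 693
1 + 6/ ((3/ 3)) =7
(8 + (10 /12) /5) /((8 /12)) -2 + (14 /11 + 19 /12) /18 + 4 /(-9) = 23675 /2376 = 9.96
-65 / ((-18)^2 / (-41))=8.23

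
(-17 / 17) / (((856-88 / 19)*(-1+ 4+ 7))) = -19 / 161760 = -0.00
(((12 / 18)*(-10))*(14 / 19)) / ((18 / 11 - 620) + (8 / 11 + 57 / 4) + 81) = 2464 / 262029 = 0.01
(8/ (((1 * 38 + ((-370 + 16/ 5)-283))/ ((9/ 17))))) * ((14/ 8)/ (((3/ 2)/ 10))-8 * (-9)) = -30120/ 52003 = -0.58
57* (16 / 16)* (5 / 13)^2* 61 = 86925 / 169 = 514.35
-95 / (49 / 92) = -8740 / 49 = -178.37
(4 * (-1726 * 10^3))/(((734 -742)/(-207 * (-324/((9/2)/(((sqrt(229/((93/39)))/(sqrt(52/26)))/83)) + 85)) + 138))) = 32355352045434000/25719371 -43236123948000 * sqrt(184574)/25719371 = 535791310.21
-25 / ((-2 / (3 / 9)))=25 / 6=4.17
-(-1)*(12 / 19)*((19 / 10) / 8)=3 / 20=0.15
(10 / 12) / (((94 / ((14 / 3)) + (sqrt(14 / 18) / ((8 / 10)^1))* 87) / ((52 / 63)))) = -97760 / 62041311 + 527800* sqrt(7) / 186123933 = 0.01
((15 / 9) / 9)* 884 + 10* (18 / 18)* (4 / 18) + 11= 4777 / 27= 176.93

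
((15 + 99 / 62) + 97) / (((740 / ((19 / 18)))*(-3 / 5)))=-133817 / 495504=-0.27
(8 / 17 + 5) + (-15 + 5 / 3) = -401 / 51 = -7.86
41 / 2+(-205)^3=-8615104.50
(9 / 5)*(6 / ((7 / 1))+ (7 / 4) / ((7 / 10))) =423 / 70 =6.04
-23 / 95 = -0.24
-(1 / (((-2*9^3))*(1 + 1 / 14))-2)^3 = 10470400653133 / 1307544150375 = 8.01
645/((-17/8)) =-5160/17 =-303.53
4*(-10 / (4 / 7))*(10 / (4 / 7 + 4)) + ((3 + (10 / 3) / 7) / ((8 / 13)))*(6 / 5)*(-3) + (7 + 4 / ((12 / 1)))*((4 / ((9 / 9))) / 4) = -139547 / 840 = -166.13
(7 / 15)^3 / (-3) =-343 / 10125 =-0.03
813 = 813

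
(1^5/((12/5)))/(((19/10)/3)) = 25/38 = 0.66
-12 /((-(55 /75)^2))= 2700 /121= 22.31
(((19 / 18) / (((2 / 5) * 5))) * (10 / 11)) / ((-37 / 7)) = -665 / 7326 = -0.09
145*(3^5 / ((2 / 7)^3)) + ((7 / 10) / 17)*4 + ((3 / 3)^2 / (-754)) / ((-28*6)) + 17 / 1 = 16266079727983 / 10767120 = 1510717.79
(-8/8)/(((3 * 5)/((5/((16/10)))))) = -5/24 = -0.21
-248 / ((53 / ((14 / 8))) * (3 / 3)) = -8.19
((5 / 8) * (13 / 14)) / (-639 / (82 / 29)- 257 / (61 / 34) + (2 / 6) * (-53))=-487695 / 325126312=-0.00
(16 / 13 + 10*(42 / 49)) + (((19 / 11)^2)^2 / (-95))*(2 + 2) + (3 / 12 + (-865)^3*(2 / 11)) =-3135651045914609 / 26646620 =-117675376.69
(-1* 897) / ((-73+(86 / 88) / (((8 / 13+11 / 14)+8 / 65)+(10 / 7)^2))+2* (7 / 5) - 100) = 746899010 / 141491041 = 5.28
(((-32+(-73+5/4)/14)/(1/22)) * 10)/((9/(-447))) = 811305/2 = 405652.50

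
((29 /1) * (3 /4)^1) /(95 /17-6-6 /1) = -3.39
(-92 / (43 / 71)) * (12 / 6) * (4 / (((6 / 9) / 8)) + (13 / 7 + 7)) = -5199472 / 301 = -17273.99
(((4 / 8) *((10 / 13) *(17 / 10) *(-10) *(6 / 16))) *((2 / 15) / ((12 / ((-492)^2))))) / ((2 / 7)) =-600117 / 26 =-23081.42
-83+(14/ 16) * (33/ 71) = -46913/ 568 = -82.59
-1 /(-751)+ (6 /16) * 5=11273 /6008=1.88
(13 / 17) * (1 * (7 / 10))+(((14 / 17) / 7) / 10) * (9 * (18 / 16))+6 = 905 / 136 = 6.65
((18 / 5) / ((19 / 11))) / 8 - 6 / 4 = -471 / 380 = -1.24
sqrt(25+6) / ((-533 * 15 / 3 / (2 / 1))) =-2 * sqrt(31) / 2665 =-0.00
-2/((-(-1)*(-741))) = 2/741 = 0.00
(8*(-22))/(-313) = 176/313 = 0.56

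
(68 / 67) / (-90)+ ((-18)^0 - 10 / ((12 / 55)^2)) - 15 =-1801609 / 8040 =-224.08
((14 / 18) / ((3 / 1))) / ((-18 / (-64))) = 224 / 243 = 0.92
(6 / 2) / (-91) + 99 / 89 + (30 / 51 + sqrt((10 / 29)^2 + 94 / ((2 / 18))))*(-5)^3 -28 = -125*sqrt(711586) / 29 -13830260 / 137683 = -3736.47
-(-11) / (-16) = -11 / 16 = -0.69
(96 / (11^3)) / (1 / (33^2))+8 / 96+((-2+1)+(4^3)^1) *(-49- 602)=-5403337 / 132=-40934.37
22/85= 0.26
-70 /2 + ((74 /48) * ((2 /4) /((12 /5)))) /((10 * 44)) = -1774043 /50688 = -35.00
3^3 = 27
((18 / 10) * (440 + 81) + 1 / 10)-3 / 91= 853459 / 910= 937.87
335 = 335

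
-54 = -54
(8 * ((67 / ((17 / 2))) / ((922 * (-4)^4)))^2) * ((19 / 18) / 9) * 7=597037 / 81508828594176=0.00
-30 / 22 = -15 / 11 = -1.36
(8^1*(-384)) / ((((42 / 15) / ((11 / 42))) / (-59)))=830720 / 49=16953.47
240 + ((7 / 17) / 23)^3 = 14346353383 / 59776471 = 240.00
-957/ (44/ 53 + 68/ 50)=-1268025/ 2902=-436.95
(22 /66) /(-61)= -1 /183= -0.01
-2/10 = -1/5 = -0.20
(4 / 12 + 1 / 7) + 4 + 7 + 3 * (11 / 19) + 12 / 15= 27956 / 1995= 14.01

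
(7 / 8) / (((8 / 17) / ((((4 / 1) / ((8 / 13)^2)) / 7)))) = 2873 / 1024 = 2.81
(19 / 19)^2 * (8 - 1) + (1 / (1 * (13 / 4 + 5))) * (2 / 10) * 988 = 5107 / 165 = 30.95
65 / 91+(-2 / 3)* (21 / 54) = 86 / 189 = 0.46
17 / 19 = 0.89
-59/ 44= -1.34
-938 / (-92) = 469 / 46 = 10.20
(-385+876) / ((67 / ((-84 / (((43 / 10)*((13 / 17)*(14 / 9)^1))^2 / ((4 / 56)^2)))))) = -862036425 / 7181125861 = -0.12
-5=-5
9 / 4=2.25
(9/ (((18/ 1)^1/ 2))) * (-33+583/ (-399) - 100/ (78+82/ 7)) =-2228575/ 62643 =-35.58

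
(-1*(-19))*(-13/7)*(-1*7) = 247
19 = 19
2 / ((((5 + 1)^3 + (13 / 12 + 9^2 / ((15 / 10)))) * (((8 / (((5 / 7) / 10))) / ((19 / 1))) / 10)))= 285 / 22771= 0.01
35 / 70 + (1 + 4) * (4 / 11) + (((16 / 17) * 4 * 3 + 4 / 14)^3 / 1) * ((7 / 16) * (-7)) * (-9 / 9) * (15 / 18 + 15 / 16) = 17994504599 / 2136288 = 8423.26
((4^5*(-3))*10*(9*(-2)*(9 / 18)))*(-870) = -240537600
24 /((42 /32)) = 128 /7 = 18.29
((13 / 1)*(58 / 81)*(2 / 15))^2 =2274064 / 1476225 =1.54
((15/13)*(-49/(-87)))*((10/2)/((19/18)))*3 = 66150/7163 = 9.23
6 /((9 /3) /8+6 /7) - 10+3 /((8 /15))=91 /184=0.49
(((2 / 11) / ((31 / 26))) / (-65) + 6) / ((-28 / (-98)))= 35791 / 1705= 20.99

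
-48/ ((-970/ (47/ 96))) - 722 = -1400633/ 1940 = -721.98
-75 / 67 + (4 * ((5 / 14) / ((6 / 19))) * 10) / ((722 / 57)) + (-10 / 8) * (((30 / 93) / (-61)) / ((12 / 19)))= 52414375 / 21285096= 2.46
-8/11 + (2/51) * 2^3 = -232/561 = -0.41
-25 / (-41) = 25 / 41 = 0.61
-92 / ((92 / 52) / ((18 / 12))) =-78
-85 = -85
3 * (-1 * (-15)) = 45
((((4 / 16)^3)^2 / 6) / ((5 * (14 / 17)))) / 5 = 17 / 8601600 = 0.00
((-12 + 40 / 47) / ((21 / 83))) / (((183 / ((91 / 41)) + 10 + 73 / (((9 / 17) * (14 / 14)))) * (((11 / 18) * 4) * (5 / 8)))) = -7632846 / 60956885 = -0.13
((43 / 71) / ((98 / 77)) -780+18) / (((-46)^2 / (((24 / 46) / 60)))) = -151391 / 48375992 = -0.00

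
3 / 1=3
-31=-31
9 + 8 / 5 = 53 / 5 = 10.60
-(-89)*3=267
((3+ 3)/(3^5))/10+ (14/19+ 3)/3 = 9604/7695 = 1.25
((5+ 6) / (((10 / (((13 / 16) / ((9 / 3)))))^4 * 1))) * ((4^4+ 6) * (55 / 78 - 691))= -170460315311 / 159252480000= -1.07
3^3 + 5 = 32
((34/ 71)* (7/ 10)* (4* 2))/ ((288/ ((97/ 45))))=11543/ 575100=0.02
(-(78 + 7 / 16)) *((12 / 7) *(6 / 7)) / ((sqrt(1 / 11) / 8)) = -45180 *sqrt(11) / 49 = -3058.06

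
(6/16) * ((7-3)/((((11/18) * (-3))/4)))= -36/11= -3.27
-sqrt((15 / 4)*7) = -5.12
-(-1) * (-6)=-6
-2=-2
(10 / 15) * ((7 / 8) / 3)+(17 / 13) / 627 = 19223 / 97812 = 0.20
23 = 23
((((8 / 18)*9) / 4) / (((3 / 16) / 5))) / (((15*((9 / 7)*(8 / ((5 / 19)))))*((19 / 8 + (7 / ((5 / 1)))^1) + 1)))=2800 / 293949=0.01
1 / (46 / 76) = 38 / 23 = 1.65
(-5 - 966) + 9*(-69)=-1592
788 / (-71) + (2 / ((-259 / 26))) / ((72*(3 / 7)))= -1575347 / 141858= -11.11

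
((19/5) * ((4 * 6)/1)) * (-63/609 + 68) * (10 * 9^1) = 16161552/29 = 557294.90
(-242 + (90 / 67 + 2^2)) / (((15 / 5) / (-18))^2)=-570816 / 67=-8519.64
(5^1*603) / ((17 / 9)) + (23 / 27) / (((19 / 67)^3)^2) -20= 69405275725744 / 21594059379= 3214.09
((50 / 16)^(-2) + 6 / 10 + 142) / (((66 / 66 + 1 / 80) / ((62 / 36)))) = 22118872 / 91125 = 242.73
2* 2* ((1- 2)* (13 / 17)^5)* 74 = -109902728 / 1419857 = -77.40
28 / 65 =0.43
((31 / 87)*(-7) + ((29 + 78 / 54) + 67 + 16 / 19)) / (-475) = -475034 / 2355525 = -0.20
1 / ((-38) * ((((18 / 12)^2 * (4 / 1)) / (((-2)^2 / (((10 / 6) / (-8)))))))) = 16 / 285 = 0.06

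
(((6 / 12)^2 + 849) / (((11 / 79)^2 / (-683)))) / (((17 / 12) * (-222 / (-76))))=-550242370858 / 76109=-7229662.34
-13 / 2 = -6.50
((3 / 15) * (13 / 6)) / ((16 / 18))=39 / 80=0.49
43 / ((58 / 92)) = 1978 / 29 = 68.21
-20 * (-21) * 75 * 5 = 157500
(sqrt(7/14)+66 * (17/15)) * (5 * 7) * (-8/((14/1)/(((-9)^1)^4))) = -9815256 - 65610 * sqrt(2) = -9908042.55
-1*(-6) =6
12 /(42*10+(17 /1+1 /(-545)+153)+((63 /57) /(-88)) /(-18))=65609280 /3225783383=0.02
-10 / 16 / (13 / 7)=-0.34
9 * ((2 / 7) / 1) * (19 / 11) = 342 / 77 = 4.44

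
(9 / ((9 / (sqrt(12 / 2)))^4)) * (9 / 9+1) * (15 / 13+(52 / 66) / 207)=822424 / 7193043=0.11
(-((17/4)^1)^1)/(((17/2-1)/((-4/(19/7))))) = 238/285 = 0.84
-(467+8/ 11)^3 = -136193423625/ 1331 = -102324134.95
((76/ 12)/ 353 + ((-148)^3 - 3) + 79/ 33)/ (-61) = 37763641859/ 710589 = 53144.14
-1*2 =-2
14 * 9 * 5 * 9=5670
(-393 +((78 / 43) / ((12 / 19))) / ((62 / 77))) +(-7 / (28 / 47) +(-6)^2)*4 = -1559253 / 5332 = -292.43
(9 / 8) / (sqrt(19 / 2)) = 0.36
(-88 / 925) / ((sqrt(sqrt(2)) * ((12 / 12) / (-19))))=1.52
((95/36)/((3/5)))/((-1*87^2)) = -475/817452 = -0.00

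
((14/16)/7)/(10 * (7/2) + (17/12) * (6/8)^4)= 128/36299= 0.00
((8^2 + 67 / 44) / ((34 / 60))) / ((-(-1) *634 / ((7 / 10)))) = 60543 / 474232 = 0.13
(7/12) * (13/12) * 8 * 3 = 91/6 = 15.17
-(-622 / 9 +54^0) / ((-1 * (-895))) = 613 / 8055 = 0.08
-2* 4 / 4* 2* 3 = -12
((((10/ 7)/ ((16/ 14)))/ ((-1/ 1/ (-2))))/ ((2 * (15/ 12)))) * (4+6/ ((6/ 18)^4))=490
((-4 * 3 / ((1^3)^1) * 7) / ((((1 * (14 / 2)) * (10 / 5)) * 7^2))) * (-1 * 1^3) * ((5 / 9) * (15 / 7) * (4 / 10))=20 / 343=0.06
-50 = -50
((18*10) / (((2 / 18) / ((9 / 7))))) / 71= 14580 / 497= 29.34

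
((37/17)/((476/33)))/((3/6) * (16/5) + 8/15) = 18315/258944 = 0.07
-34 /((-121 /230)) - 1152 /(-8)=25244 /121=208.63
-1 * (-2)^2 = -4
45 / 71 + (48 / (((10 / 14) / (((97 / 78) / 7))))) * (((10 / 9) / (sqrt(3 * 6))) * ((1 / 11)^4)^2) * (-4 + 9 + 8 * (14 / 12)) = 0.63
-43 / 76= -0.57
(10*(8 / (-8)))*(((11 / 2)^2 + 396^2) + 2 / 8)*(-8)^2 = -100381760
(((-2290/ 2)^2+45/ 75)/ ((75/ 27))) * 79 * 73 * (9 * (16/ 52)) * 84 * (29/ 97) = 29836880989582464/ 157625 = 189290283835.57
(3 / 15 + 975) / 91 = 4876 / 455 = 10.72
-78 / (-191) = 78 / 191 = 0.41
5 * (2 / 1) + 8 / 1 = 18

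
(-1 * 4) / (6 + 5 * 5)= -4 / 31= -0.13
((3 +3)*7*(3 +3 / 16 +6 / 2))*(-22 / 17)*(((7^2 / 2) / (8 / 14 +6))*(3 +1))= -7844067 / 1564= -5015.39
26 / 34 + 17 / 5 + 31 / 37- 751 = -2346162 / 3145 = -746.00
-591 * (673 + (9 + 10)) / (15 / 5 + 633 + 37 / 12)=-639.94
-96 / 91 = -1.05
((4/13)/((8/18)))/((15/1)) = 3/65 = 0.05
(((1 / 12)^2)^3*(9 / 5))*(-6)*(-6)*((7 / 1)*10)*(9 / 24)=7 / 12288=0.00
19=19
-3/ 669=-1/ 223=-0.00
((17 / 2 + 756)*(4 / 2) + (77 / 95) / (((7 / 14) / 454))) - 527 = 165106 / 95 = 1737.96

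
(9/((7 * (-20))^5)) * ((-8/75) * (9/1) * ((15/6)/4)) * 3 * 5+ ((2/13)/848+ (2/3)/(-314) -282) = -282.00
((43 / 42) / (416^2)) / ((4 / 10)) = 0.00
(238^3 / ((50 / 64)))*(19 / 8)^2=2433369596 / 25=97334783.84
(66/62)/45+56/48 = 369/310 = 1.19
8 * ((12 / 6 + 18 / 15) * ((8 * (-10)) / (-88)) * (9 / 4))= 576 / 11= 52.36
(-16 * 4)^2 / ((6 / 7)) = 14336 / 3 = 4778.67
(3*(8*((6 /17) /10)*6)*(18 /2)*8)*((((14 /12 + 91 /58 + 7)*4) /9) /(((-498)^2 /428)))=46402048 /16981385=2.73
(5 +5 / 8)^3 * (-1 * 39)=-3553875 / 512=-6941.16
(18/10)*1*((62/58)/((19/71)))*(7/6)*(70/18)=107849/3306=32.62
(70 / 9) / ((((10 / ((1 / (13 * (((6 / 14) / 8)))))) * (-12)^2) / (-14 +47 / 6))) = -1813 / 37908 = -0.05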